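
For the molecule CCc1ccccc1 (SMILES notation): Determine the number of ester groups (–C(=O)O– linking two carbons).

0

Scan the SMILES for the ester motif — none present.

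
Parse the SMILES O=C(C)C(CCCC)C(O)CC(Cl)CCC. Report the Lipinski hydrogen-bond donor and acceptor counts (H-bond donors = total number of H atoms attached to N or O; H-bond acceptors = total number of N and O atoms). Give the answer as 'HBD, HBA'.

1, 2

Donors: find every N or O and count the H atoms it carries.
  atom 1 (O): bond orders sum to 2 → 0 H
  atom 10 (O): bond orders sum to 1 → 1 H
Lipinski HBD = 1.
Acceptors: N atoms = 0, O atoms = 2 → HBA = 2.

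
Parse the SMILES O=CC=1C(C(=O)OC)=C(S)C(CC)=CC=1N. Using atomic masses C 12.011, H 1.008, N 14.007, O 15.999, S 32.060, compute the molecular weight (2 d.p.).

First, the molecular formula is C11H13NO3S (counting implicit H from valence).
  C: 11 × 12.011 = 132.121
  H: 13 × 1.008 = 13.104
  N: 1 × 14.007 = 14.007
  O: 3 × 15.999 = 47.997
  S: 1 × 32.060 = 32.060
Sum: 11×12.011 + 13×1.008 + 1×14.007 + 3×15.999 + 1×32.060 = 239.289 → 239.29 g/mol.

239.29 g/mol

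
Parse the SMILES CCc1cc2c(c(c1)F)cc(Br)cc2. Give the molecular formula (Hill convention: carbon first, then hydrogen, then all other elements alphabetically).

Walk through each heavy atom and fill implicit hydrogens from standard valence (C 4, N 3, O 2, S 2, halogen 1); for lowercase aromatic atoms, an aromatic c carries 1 H when it has two neighbours and 0 H with three, and aromatic n carries 0 H:
  atom 1: C, bond orders sum to 1 (valence 4) → 3 H
  atom 2: C, bond orders sum to 2 (valence 4) → 2 H
  atom 3: aromatic c, 3 neighbours → 0 H
  atom 4: aromatic c, 2 neighbours → 1 H
  atom 5: aromatic c, 3 neighbours → 0 H
  atom 6: aromatic c, 3 neighbours → 0 H
  atom 7: aromatic c, 3 neighbours → 0 H
  atom 8: aromatic c, 2 neighbours → 1 H
  atom 9: F (halogen, monovalent) → 0 H
  atom 10: aromatic c, 2 neighbours → 1 H
  atom 11: aromatic c, 3 neighbours → 0 H
  atom 12: Br (halogen, monovalent) → 0 H
  atom 13: aromatic c, 2 neighbours → 1 H
  atom 14: aromatic c, 2 neighbours → 1 H
Totals → C:12, H:10, Br:1, F:1.

C12H10BrF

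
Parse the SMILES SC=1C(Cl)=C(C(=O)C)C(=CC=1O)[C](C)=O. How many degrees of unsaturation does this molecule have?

Degree of unsaturation = (number of rings) + (number of π bonds).
Ring closures in the SMILES: 1.
π bonds: 5 double bonds (each 1 DoU) → 5 DoU from unsaturation.
Total DoU = 1 + 5 = 6.

6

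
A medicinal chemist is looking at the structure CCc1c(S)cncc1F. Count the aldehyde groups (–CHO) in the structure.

Scan the SMILES for the aldehyde motif — none present.
Groups that are present: 1 thiol.

0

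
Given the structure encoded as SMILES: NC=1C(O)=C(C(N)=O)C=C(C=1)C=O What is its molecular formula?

Walk through each heavy atom and fill implicit hydrogens from standard valence (C 4, N 3, O 2, S 2, halogen 1):
  atom 1: N, bond orders sum to 1 (valence 3) → 2 H
  atom 2: C, bond orders sum to 4 (valence 4) → 0 H
  atom 3: C, bond orders sum to 4 (valence 4) → 0 H
  atom 4: O, bond orders sum to 1 (valence 2) → 1 H
  atom 5: C, bond orders sum to 4 (valence 4) → 0 H
  atom 6: C, bond orders sum to 4 (valence 4) → 0 H
  atom 7: N, bond orders sum to 1 (valence 3) → 2 H
  atom 8: O, bond orders sum to 2 (valence 2) → 0 H
  atom 9: C, bond orders sum to 3 (valence 4) → 1 H
  atom 10: C, bond orders sum to 4 (valence 4) → 0 H
  atom 11: C, bond orders sum to 3 (valence 4) → 1 H
  atom 12: C, bond orders sum to 3 (valence 4) → 1 H
  atom 13: O, bond orders sum to 2 (valence 2) → 0 H
Totals → C:8, H:8, N:2, O:3.

C8H8N2O3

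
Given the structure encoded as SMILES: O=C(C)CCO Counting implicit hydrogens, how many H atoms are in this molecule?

8

Walk through each heavy atom and fill implicit hydrogens from standard valence (C 4, N 3, O 2, S 2, halogen 1):
  atom 1: O, bond orders sum to 2 (valence 2) → 0 H
  atom 2: C, bond orders sum to 4 (valence 4) → 0 H
  atom 3: C, bond orders sum to 1 (valence 4) → 3 H
  atom 4: C, bond orders sum to 2 (valence 4) → 2 H
  atom 5: C, bond orders sum to 2 (valence 4) → 2 H
  atom 6: O, bond orders sum to 1 (valence 2) → 1 H
Total hydrogens: 8.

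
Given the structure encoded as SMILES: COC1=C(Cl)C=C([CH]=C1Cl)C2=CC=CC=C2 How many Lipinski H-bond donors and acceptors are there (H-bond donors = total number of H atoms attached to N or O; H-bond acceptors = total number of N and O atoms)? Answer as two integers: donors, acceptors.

Donors: find every N or O and count the H atoms it carries.
  atom 2 (O): bond orders sum to 2 → 0 H
Lipinski HBD = 0.
Acceptors: N atoms = 0, O atoms = 1 → HBA = 1.

0, 1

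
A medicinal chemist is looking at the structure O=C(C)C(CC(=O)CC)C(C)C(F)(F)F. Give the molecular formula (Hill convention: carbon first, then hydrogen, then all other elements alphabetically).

C10H15F3O2

Walk through each heavy atom and fill implicit hydrogens from standard valence (C 4, N 3, O 2, S 2, halogen 1):
  atom 1: O, bond orders sum to 2 (valence 2) → 0 H
  atom 2: C, bond orders sum to 4 (valence 4) → 0 H
  atom 3: C, bond orders sum to 1 (valence 4) → 3 H
  atom 4: C, bond orders sum to 3 (valence 4) → 1 H
  atom 5: C, bond orders sum to 2 (valence 4) → 2 H
  atom 6: C, bond orders sum to 4 (valence 4) → 0 H
  atom 7: O, bond orders sum to 2 (valence 2) → 0 H
  atom 8: C, bond orders sum to 2 (valence 4) → 2 H
  atom 9: C, bond orders sum to 1 (valence 4) → 3 H
  atom 10: C, bond orders sum to 3 (valence 4) → 1 H
  atom 11: C, bond orders sum to 1 (valence 4) → 3 H
  atom 12: C, bond orders sum to 4 (valence 4) → 0 H
  atom 13: F (halogen, monovalent) → 0 H
  atom 14: F (halogen, monovalent) → 0 H
  atom 15: F (halogen, monovalent) → 0 H
Totals → C:10, H:15, F:3, O:2.
In Hill order: C10H15F3O2.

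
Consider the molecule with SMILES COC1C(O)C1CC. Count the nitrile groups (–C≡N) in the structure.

Scan the SMILES for the nitrile motif — none present.
Groups that are present: 1 ether, 1 hydroxyl.

0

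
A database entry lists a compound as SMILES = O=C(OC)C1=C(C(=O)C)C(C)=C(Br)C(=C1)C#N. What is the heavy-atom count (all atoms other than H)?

Every atom symbol written in the SMILES (organic subset) is one heavy atom; implicit H are not written.
Heavy atoms by element → Br:1, C:12, N:1, O:3.
Total: 17.

17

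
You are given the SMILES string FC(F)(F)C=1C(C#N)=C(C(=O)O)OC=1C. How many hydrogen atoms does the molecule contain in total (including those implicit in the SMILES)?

Walk through each heavy atom and fill implicit hydrogens from standard valence (C 4, N 3, O 2, S 2, halogen 1):
  atom 1: F (halogen, monovalent) → 0 H
  atom 2: C, bond orders sum to 4 (valence 4) → 0 H
  atom 3: F (halogen, monovalent) → 0 H
  atom 4: F (halogen, monovalent) → 0 H
  atom 5: C, bond orders sum to 4 (valence 4) → 0 H
  atom 6: C, bond orders sum to 4 (valence 4) → 0 H
  atom 7: C, bond orders sum to 4 (valence 4) → 0 H
  atom 8: N, bond orders sum to 3 (valence 3) → 0 H
  atom 9: C, bond orders sum to 4 (valence 4) → 0 H
  atom 10: C, bond orders sum to 4 (valence 4) → 0 H
  atom 11: O, bond orders sum to 2 (valence 2) → 0 H
  atom 12: O, bond orders sum to 1 (valence 2) → 1 H
  atom 13: O, bond orders sum to 2 (valence 2) → 0 H
  atom 14: C, bond orders sum to 4 (valence 4) → 0 H
  atom 15: C, bond orders sum to 1 (valence 4) → 3 H
Total hydrogens: 4.

4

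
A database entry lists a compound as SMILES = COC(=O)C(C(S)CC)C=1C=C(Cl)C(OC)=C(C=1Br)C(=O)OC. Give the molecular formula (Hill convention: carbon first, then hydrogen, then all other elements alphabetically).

C15H18BrClO5S

Walk through each heavy atom and fill implicit hydrogens from standard valence (C 4, N 3, O 2, S 2, halogen 1):
  atom 1: C, bond orders sum to 1 (valence 4) → 3 H
  atom 2: O, bond orders sum to 2 (valence 2) → 0 H
  atom 3: C, bond orders sum to 4 (valence 4) → 0 H
  atom 4: O, bond orders sum to 2 (valence 2) → 0 H
  atom 5: C, bond orders sum to 3 (valence 4) → 1 H
  atom 6: C, bond orders sum to 3 (valence 4) → 1 H
  atom 7: S, bond orders sum to 1 (valence 2) → 1 H
  atom 8: C, bond orders sum to 2 (valence 4) → 2 H
  atom 9: C, bond orders sum to 1 (valence 4) → 3 H
  atom 10: C, bond orders sum to 4 (valence 4) → 0 H
  atom 11: C, bond orders sum to 3 (valence 4) → 1 H
  atom 12: C, bond orders sum to 4 (valence 4) → 0 H
  atom 13: Cl (halogen, monovalent) → 0 H
  atom 14: C, bond orders sum to 4 (valence 4) → 0 H
  atom 15: O, bond orders sum to 2 (valence 2) → 0 H
  atom 16: C, bond orders sum to 1 (valence 4) → 3 H
  atom 17: C, bond orders sum to 4 (valence 4) → 0 H
  atom 18: C, bond orders sum to 4 (valence 4) → 0 H
  atom 19: Br (halogen, monovalent) → 0 H
  atom 20: C, bond orders sum to 4 (valence 4) → 0 H
  atom 21: O, bond orders sum to 2 (valence 2) → 0 H
  atom 22: O, bond orders sum to 2 (valence 2) → 0 H
  atom 23: C, bond orders sum to 1 (valence 4) → 3 H
Totals → C:15, H:18, Br:1, Cl:1, O:5, S:1.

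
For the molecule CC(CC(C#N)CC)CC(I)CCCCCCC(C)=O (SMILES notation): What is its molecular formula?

C17H30INO

Walk through each heavy atom and fill implicit hydrogens from standard valence (C 4, N 3, O 2, S 2, halogen 1):
  atom 1: C, bond orders sum to 1 (valence 4) → 3 H
  atom 2: C, bond orders sum to 3 (valence 4) → 1 H
  atom 3: C, bond orders sum to 2 (valence 4) → 2 H
  atom 4: C, bond orders sum to 3 (valence 4) → 1 H
  atom 5: C, bond orders sum to 4 (valence 4) → 0 H
  atom 6: N, bond orders sum to 3 (valence 3) → 0 H
  atom 7: C, bond orders sum to 2 (valence 4) → 2 H
  atom 8: C, bond orders sum to 1 (valence 4) → 3 H
  atom 9: C, bond orders sum to 2 (valence 4) → 2 H
  atom 10: C, bond orders sum to 3 (valence 4) → 1 H
  atom 11: I (halogen, monovalent) → 0 H
  atom 12: C, bond orders sum to 2 (valence 4) → 2 H
  atom 13: C, bond orders sum to 2 (valence 4) → 2 H
  atom 14: C, bond orders sum to 2 (valence 4) → 2 H
  atom 15: C, bond orders sum to 2 (valence 4) → 2 H
  atom 16: C, bond orders sum to 2 (valence 4) → 2 H
  atom 17: C, bond orders sum to 2 (valence 4) → 2 H
  atom 18: C, bond orders sum to 4 (valence 4) → 0 H
  atom 19: C, bond orders sum to 1 (valence 4) → 3 H
  atom 20: O, bond orders sum to 2 (valence 2) → 0 H
Totals → C:17, H:30, I:1, N:1, O:1.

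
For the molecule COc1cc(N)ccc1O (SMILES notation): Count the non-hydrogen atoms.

Every atom symbol written in the SMILES (organic subset) is one heavy atom; implicit H are not written.
Heavy atoms by element → C:7, N:1, O:2.
Total: 10.

10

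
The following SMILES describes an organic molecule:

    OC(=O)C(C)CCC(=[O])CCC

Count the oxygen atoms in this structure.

Scan the SMILES for O atoms (remember two-letter symbols like Cl and Br are single atoms).
Oxygen count: 3.

3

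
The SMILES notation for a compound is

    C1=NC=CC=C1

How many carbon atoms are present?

Count every carbon token in the SMILES (each C, including those in ring-closure positions and inside branches).
Carbon count: 5.

5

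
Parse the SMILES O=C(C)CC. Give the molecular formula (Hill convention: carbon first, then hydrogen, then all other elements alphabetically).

Walk through each heavy atom and fill implicit hydrogens from standard valence (C 4, N 3, O 2, S 2, halogen 1):
  atom 1: O, bond orders sum to 2 (valence 2) → 0 H
  atom 2: C, bond orders sum to 4 (valence 4) → 0 H
  atom 3: C, bond orders sum to 1 (valence 4) → 3 H
  atom 4: C, bond orders sum to 2 (valence 4) → 2 H
  atom 5: C, bond orders sum to 1 (valence 4) → 3 H
Totals → C:4, H:8, O:1.

C4H8O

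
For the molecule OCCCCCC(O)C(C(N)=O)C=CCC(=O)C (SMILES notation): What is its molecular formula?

C13H23NO4

Walk through each heavy atom and fill implicit hydrogens from standard valence (C 4, N 3, O 2, S 2, halogen 1):
  atom 1: O, bond orders sum to 1 (valence 2) → 1 H
  atom 2: C, bond orders sum to 2 (valence 4) → 2 H
  atom 3: C, bond orders sum to 2 (valence 4) → 2 H
  atom 4: C, bond orders sum to 2 (valence 4) → 2 H
  atom 5: C, bond orders sum to 2 (valence 4) → 2 H
  atom 6: C, bond orders sum to 2 (valence 4) → 2 H
  atom 7: C, bond orders sum to 3 (valence 4) → 1 H
  atom 8: O, bond orders sum to 1 (valence 2) → 1 H
  atom 9: C, bond orders sum to 3 (valence 4) → 1 H
  atom 10: C, bond orders sum to 4 (valence 4) → 0 H
  atom 11: N, bond orders sum to 1 (valence 3) → 2 H
  atom 12: O, bond orders sum to 2 (valence 2) → 0 H
  atom 13: C, bond orders sum to 3 (valence 4) → 1 H
  atom 14: C, bond orders sum to 3 (valence 4) → 1 H
  atom 15: C, bond orders sum to 2 (valence 4) → 2 H
  atom 16: C, bond orders sum to 4 (valence 4) → 0 H
  atom 17: O, bond orders sum to 2 (valence 2) → 0 H
  atom 18: C, bond orders sum to 1 (valence 4) → 3 H
Totals → C:13, H:23, N:1, O:4.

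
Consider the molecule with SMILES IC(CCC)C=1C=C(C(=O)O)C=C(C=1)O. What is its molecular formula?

C11H13IO3

Walk through each heavy atom and fill implicit hydrogens from standard valence (C 4, N 3, O 2, S 2, halogen 1):
  atom 1: I (halogen, monovalent) → 0 H
  atom 2: C, bond orders sum to 3 (valence 4) → 1 H
  atom 3: C, bond orders sum to 2 (valence 4) → 2 H
  atom 4: C, bond orders sum to 2 (valence 4) → 2 H
  atom 5: C, bond orders sum to 1 (valence 4) → 3 H
  atom 6: C, bond orders sum to 4 (valence 4) → 0 H
  atom 7: C, bond orders sum to 3 (valence 4) → 1 H
  atom 8: C, bond orders sum to 4 (valence 4) → 0 H
  atom 9: C, bond orders sum to 4 (valence 4) → 0 H
  atom 10: O, bond orders sum to 2 (valence 2) → 0 H
  atom 11: O, bond orders sum to 1 (valence 2) → 1 H
  atom 12: C, bond orders sum to 3 (valence 4) → 1 H
  atom 13: C, bond orders sum to 4 (valence 4) → 0 H
  atom 14: C, bond orders sum to 3 (valence 4) → 1 H
  atom 15: O, bond orders sum to 1 (valence 2) → 1 H
Totals → C:11, H:13, I:1, O:3.
In Hill order: C11H13IO3.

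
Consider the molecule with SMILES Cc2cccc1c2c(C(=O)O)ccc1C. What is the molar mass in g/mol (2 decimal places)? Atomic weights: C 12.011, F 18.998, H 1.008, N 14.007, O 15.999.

First, the molecular formula is C13H12O2 (counting implicit H from valence).
  C: 13 × 12.011 = 156.143
  H: 12 × 1.008 = 12.096
  O: 2 × 15.999 = 31.998
Sum: 13×12.011 + 12×1.008 + 2×15.999 = 200.237 → 200.24 g/mol.

200.24 g/mol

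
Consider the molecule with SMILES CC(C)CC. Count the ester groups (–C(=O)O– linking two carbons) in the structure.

0

Scan the SMILES for the ester motif — none present.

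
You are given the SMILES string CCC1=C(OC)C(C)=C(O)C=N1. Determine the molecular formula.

Walk through each heavy atom and fill implicit hydrogens from standard valence (C 4, N 3, O 2, S 2, halogen 1):
  atom 1: C, bond orders sum to 1 (valence 4) → 3 H
  atom 2: C, bond orders sum to 2 (valence 4) → 2 H
  atom 3: C, bond orders sum to 4 (valence 4) → 0 H
  atom 4: C, bond orders sum to 4 (valence 4) → 0 H
  atom 5: O, bond orders sum to 2 (valence 2) → 0 H
  atom 6: C, bond orders sum to 1 (valence 4) → 3 H
  atom 7: C, bond orders sum to 4 (valence 4) → 0 H
  atom 8: C, bond orders sum to 1 (valence 4) → 3 H
  atom 9: C, bond orders sum to 4 (valence 4) → 0 H
  atom 10: O, bond orders sum to 1 (valence 2) → 1 H
  atom 11: C, bond orders sum to 3 (valence 4) → 1 H
  atom 12: N, bond orders sum to 3 (valence 3) → 0 H
Totals → C:9, H:13, N:1, O:2.
In Hill order: C9H13NO2.

C9H13NO2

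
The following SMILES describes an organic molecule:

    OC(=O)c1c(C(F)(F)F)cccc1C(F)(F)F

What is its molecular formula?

C9H4F6O2

Walk through each heavy atom and fill implicit hydrogens from standard valence (C 4, N 3, O 2, S 2, halogen 1); for lowercase aromatic atoms, an aromatic c carries 1 H when it has two neighbours and 0 H with three, and aromatic n carries 0 H:
  atom 1: O, bond orders sum to 1 (valence 2) → 1 H
  atom 2: C, bond orders sum to 4 (valence 4) → 0 H
  atom 3: O, bond orders sum to 2 (valence 2) → 0 H
  atom 4: aromatic c, 3 neighbours → 0 H
  atom 5: aromatic c, 3 neighbours → 0 H
  atom 6: C, bond orders sum to 4 (valence 4) → 0 H
  atom 7: F (halogen, monovalent) → 0 H
  atom 8: F (halogen, monovalent) → 0 H
  atom 9: F (halogen, monovalent) → 0 H
  atom 10: aromatic c, 2 neighbours → 1 H
  atom 11: aromatic c, 2 neighbours → 1 H
  atom 12: aromatic c, 2 neighbours → 1 H
  atom 13: aromatic c, 3 neighbours → 0 H
  atom 14: C, bond orders sum to 4 (valence 4) → 0 H
  atom 15: F (halogen, monovalent) → 0 H
  atom 16: F (halogen, monovalent) → 0 H
  atom 17: F (halogen, monovalent) → 0 H
Totals → C:9, H:4, F:6, O:2.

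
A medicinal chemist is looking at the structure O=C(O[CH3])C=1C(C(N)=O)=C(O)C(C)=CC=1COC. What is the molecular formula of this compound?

Walk through each heavy atom and fill implicit hydrogens from standard valence (C 4, N 3, O 2, S 2, halogen 1):
  atom 1: O, bond orders sum to 2 (valence 2) → 0 H
  atom 2: C, bond orders sum to 4 (valence 4) → 0 H
  atom 3: O, bond orders sum to 2 (valence 2) → 0 H
  atom 4: C with explicit H count 3
  atom 5: C, bond orders sum to 4 (valence 4) → 0 H
  atom 6: C, bond orders sum to 4 (valence 4) → 0 H
  atom 7: C, bond orders sum to 4 (valence 4) → 0 H
  atom 8: N, bond orders sum to 1 (valence 3) → 2 H
  atom 9: O, bond orders sum to 2 (valence 2) → 0 H
  atom 10: C, bond orders sum to 4 (valence 4) → 0 H
  atom 11: O, bond orders sum to 1 (valence 2) → 1 H
  atom 12: C, bond orders sum to 4 (valence 4) → 0 H
  atom 13: C, bond orders sum to 1 (valence 4) → 3 H
  atom 14: C, bond orders sum to 3 (valence 4) → 1 H
  atom 15: C, bond orders sum to 4 (valence 4) → 0 H
  atom 16: C, bond orders sum to 2 (valence 4) → 2 H
  atom 17: O, bond orders sum to 2 (valence 2) → 0 H
  atom 18: C, bond orders sum to 1 (valence 4) → 3 H
Totals → C:12, H:15, N:1, O:5.

C12H15NO5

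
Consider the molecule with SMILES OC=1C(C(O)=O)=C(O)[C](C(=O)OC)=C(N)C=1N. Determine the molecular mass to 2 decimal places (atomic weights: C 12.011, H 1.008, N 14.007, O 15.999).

242.19 g/mol

First, the molecular formula is C9H10N2O6 (counting implicit H from valence).
  C: 9 × 12.011 = 108.099
  H: 10 × 1.008 = 10.080
  N: 2 × 14.007 = 28.014
  O: 6 × 15.999 = 95.994
Sum: 9×12.011 + 10×1.008 + 2×14.007 + 6×15.999 = 242.187 → 242.19 g/mol.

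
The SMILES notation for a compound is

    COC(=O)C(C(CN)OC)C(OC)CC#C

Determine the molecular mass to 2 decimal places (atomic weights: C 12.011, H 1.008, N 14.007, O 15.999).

First, the molecular formula is C11H19NO4 (counting implicit H from valence).
  C: 11 × 12.011 = 132.121
  H: 19 × 1.008 = 19.152
  N: 1 × 14.007 = 14.007
  O: 4 × 15.999 = 63.996
Sum: 11×12.011 + 19×1.008 + 1×14.007 + 4×15.999 = 229.276 → 229.28 g/mol.

229.28 g/mol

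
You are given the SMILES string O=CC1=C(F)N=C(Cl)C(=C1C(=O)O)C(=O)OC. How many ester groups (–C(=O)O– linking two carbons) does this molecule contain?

1

The ester motif appears at heavy-atom position 14 in the SMILES.
Other groups present: 1 aldehyde, 1 carboxylic acid.
Ester count: 1.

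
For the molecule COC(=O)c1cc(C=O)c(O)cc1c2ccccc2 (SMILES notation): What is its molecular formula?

Walk through each heavy atom and fill implicit hydrogens from standard valence (C 4, N 3, O 2, S 2, halogen 1); for lowercase aromatic atoms, an aromatic c carries 1 H when it has two neighbours and 0 H with three, and aromatic n carries 0 H:
  atom 1: C, bond orders sum to 1 (valence 4) → 3 H
  atom 2: O, bond orders sum to 2 (valence 2) → 0 H
  atom 3: C, bond orders sum to 4 (valence 4) → 0 H
  atom 4: O, bond orders sum to 2 (valence 2) → 0 H
  atom 5: aromatic c, 3 neighbours → 0 H
  atom 6: aromatic c, 2 neighbours → 1 H
  atom 7: aromatic c, 3 neighbours → 0 H
  atom 8: C, bond orders sum to 3 (valence 4) → 1 H
  atom 9: O, bond orders sum to 2 (valence 2) → 0 H
  atom 10: aromatic c, 3 neighbours → 0 H
  atom 11: O, bond orders sum to 1 (valence 2) → 1 H
  atom 12: aromatic c, 2 neighbours → 1 H
  atom 13: aromatic c, 3 neighbours → 0 H
  atom 14: aromatic c, 3 neighbours → 0 H
  atom 15: aromatic c, 2 neighbours → 1 H
  atom 16: aromatic c, 2 neighbours → 1 H
  atom 17: aromatic c, 2 neighbours → 1 H
  atom 18: aromatic c, 2 neighbours → 1 H
  atom 19: aromatic c, 2 neighbours → 1 H
Totals → C:15, H:12, O:4.
In Hill order: C15H12O4.

C15H12O4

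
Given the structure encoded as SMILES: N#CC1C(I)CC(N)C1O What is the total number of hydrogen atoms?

Walk through each heavy atom and fill implicit hydrogens from standard valence (C 4, N 3, O 2, S 2, halogen 1):
  atom 1: N, bond orders sum to 3 (valence 3) → 0 H
  atom 2: C, bond orders sum to 4 (valence 4) → 0 H
  atom 3: C, bond orders sum to 3 (valence 4) → 1 H
  atom 4: C, bond orders sum to 3 (valence 4) → 1 H
  atom 5: I (halogen, monovalent) → 0 H
  atom 6: C, bond orders sum to 2 (valence 4) → 2 H
  atom 7: C, bond orders sum to 3 (valence 4) → 1 H
  atom 8: N, bond orders sum to 1 (valence 3) → 2 H
  atom 9: C, bond orders sum to 3 (valence 4) → 1 H
  atom 10: O, bond orders sum to 1 (valence 2) → 1 H
Total hydrogens: 9.

9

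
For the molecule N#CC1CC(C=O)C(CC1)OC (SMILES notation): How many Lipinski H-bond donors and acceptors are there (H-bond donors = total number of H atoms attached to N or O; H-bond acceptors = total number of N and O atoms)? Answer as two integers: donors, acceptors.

Donors: find every N or O and count the H atoms it carries.
  atom 1 (N): bond orders sum to 3 → 0 H
  atom 7 (O): bond orders sum to 2 → 0 H
  atom 11 (O): bond orders sum to 2 → 0 H
Lipinski HBD = 0.
Acceptors: N atoms = 1, O atoms = 2 → HBA = 3.

0, 3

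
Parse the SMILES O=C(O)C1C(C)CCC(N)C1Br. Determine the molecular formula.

Walk through each heavy atom and fill implicit hydrogens from standard valence (C 4, N 3, O 2, S 2, halogen 1):
  atom 1: O, bond orders sum to 2 (valence 2) → 0 H
  atom 2: C, bond orders sum to 4 (valence 4) → 0 H
  atom 3: O, bond orders sum to 1 (valence 2) → 1 H
  atom 4: C, bond orders sum to 3 (valence 4) → 1 H
  atom 5: C, bond orders sum to 3 (valence 4) → 1 H
  atom 6: C, bond orders sum to 1 (valence 4) → 3 H
  atom 7: C, bond orders sum to 2 (valence 4) → 2 H
  atom 8: C, bond orders sum to 2 (valence 4) → 2 H
  atom 9: C, bond orders sum to 3 (valence 4) → 1 H
  atom 10: N, bond orders sum to 1 (valence 3) → 2 H
  atom 11: C, bond orders sum to 3 (valence 4) → 1 H
  atom 12: Br (halogen, monovalent) → 0 H
Totals → C:8, H:14, Br:1, N:1, O:2.

C8H14BrNO2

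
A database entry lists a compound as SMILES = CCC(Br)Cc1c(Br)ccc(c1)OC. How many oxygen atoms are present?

Scan the SMILES for O atoms (remember two-letter symbols like Cl and Br are single atoms).
Oxygen count: 1.

1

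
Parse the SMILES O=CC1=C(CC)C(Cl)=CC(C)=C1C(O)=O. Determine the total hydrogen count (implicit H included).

Walk through each heavy atom and fill implicit hydrogens from standard valence (C 4, N 3, O 2, S 2, halogen 1):
  atom 1: O, bond orders sum to 2 (valence 2) → 0 H
  atom 2: C, bond orders sum to 3 (valence 4) → 1 H
  atom 3: C, bond orders sum to 4 (valence 4) → 0 H
  atom 4: C, bond orders sum to 4 (valence 4) → 0 H
  atom 5: C, bond orders sum to 2 (valence 4) → 2 H
  atom 6: C, bond orders sum to 1 (valence 4) → 3 H
  atom 7: C, bond orders sum to 4 (valence 4) → 0 H
  atom 8: Cl (halogen, monovalent) → 0 H
  atom 9: C, bond orders sum to 3 (valence 4) → 1 H
  atom 10: C, bond orders sum to 4 (valence 4) → 0 H
  atom 11: C, bond orders sum to 1 (valence 4) → 3 H
  atom 12: C, bond orders sum to 4 (valence 4) → 0 H
  atom 13: C, bond orders sum to 4 (valence 4) → 0 H
  atom 14: O, bond orders sum to 1 (valence 2) → 1 H
  atom 15: O, bond orders sum to 2 (valence 2) → 0 H
Total hydrogens: 11.

11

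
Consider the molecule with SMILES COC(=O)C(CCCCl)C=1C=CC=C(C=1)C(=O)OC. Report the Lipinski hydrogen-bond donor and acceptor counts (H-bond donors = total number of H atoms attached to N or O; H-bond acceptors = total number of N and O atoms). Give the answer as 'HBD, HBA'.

0, 4

Donors: find every N or O and count the H atoms it carries.
  atom 2 (O): bond orders sum to 2 → 0 H
  atom 4 (O): bond orders sum to 2 → 0 H
  atom 17 (O): bond orders sum to 2 → 0 H
  atom 18 (O): bond orders sum to 2 → 0 H
Lipinski HBD = 0.
Acceptors: N atoms = 0, O atoms = 4 → HBA = 4.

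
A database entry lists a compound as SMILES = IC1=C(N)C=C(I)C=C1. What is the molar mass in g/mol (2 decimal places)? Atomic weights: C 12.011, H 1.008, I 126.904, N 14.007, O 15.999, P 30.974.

344.92 g/mol

First, the molecular formula is C6H5I2N (counting implicit H from valence).
  C: 6 × 12.011 = 72.066
  H: 5 × 1.008 = 5.040
  I: 2 × 126.904 = 253.808
  N: 1 × 14.007 = 14.007
Sum: 6×12.011 + 5×1.008 + 2×126.904 + 1×14.007 = 344.921 → 344.92 g/mol.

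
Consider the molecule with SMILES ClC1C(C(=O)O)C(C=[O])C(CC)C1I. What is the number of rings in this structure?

1

In SMILES, each pair of matching ring-closure digits denotes one ring-closing bond; the number of such bonds equals the number of independent rings.
Ring-closure bonds here: 1.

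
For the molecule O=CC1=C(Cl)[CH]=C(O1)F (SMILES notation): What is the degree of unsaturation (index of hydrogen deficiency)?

Molecular formula: C5H2ClFO2.
DoU = (2C + 2 + N − H − X) / 2, where X is the halogen count and O/S are ignored.
    = (2·5 + 2 + 0 − 2 − 2) / 2 = 8 / 2 = 4.

4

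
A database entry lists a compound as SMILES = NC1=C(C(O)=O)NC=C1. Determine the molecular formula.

C5H6N2O2

Walk through each heavy atom and fill implicit hydrogens from standard valence (C 4, N 3, O 2, S 2, halogen 1):
  atom 1: N, bond orders sum to 1 (valence 3) → 2 H
  atom 2: C, bond orders sum to 4 (valence 4) → 0 H
  atom 3: C, bond orders sum to 4 (valence 4) → 0 H
  atom 4: C, bond orders sum to 4 (valence 4) → 0 H
  atom 5: O, bond orders sum to 1 (valence 2) → 1 H
  atom 6: O, bond orders sum to 2 (valence 2) → 0 H
  atom 7: N, bond orders sum to 2 (valence 3) → 1 H
  atom 8: C, bond orders sum to 3 (valence 4) → 1 H
  atom 9: C, bond orders sum to 3 (valence 4) → 1 H
Totals → C:5, H:6, N:2, O:2.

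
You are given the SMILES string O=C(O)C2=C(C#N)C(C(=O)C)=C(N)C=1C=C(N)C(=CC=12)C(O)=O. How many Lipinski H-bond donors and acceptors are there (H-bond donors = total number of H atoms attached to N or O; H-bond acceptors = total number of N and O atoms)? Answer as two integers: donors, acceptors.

Donors: find every N or O and count the H atoms it carries.
  atom 1 (O): bond orders sum to 2 → 0 H
  atom 3 (O): bond orders sum to 1 → 1 H
  atom 7 (N): bond orders sum to 3 → 0 H
  atom 10 (O): bond orders sum to 2 → 0 H
  atom 13 (N): bond orders sum to 1 → 2 H
  atom 17 (N): bond orders sum to 1 → 2 H
  atom 22 (O): bond orders sum to 1 → 1 H
  atom 23 (O): bond orders sum to 2 → 0 H
Lipinski HBD = 6.
Acceptors: N atoms = 3, O atoms = 5 → HBA = 8.

6, 8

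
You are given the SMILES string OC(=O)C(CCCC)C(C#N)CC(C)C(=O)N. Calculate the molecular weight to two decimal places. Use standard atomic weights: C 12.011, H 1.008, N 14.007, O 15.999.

240.30 g/mol

First, the molecular formula is C12H20N2O3 (counting implicit H from valence).
  C: 12 × 12.011 = 144.132
  H: 20 × 1.008 = 20.160
  N: 2 × 14.007 = 28.014
  O: 3 × 15.999 = 47.997
Sum: 12×12.011 + 20×1.008 + 2×14.007 + 3×15.999 = 240.303 → 240.30 g/mol.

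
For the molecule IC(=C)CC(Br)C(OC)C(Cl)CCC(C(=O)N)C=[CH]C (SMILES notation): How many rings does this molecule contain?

0

In SMILES, each pair of matching ring-closure digits denotes one ring-closing bond; the number of such bonds equals the number of independent rings.
Ring-closure bonds here: 0.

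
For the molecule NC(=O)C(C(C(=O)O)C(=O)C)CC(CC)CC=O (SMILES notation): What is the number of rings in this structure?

0

In SMILES, each pair of matching ring-closure digits denotes one ring-closing bond; the number of such bonds equals the number of independent rings.
Ring-closure bonds here: 0.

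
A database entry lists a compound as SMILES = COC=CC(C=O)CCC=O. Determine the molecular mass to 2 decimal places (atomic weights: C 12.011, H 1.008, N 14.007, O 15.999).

First, the molecular formula is C8H12O3 (counting implicit H from valence).
  C: 8 × 12.011 = 96.088
  H: 12 × 1.008 = 12.096
  O: 3 × 15.999 = 47.997
Sum: 8×12.011 + 12×1.008 + 3×15.999 = 156.181 → 156.18 g/mol.

156.18 g/mol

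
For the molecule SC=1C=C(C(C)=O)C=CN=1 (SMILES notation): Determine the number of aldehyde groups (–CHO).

Scan the SMILES for the aldehyde motif — none present.
Groups that are present: 1 ketone, 1 thiol.

0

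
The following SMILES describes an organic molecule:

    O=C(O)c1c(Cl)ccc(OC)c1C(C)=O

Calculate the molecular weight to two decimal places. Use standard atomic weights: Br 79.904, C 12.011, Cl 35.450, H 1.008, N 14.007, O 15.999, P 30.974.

First, the molecular formula is C10H9ClO4 (counting implicit H from valence).
  C: 10 × 12.011 = 120.110
  Cl: 1 × 35.450 = 35.450
  H: 9 × 1.008 = 9.072
  O: 4 × 15.999 = 63.996
Sum: 10×12.011 + 1×35.450 + 9×1.008 + 4×15.999 = 228.628 → 228.63 g/mol.

228.63 g/mol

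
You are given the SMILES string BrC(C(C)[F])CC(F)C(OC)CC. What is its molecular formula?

Walk through each heavy atom and fill implicit hydrogens from standard valence (C 4, N 3, O 2, S 2, halogen 1):
  atom 1: Br (halogen, monovalent) → 0 H
  atom 2: C, bond orders sum to 3 (valence 4) → 1 H
  atom 3: C, bond orders sum to 3 (valence 4) → 1 H
  atom 4: C, bond orders sum to 1 (valence 4) → 3 H
  atom 5: F with explicit H count 0
  atom 6: C, bond orders sum to 2 (valence 4) → 2 H
  atom 7: C, bond orders sum to 3 (valence 4) → 1 H
  atom 8: F (halogen, monovalent) → 0 H
  atom 9: C, bond orders sum to 3 (valence 4) → 1 H
  atom 10: O, bond orders sum to 2 (valence 2) → 0 H
  atom 11: C, bond orders sum to 1 (valence 4) → 3 H
  atom 12: C, bond orders sum to 2 (valence 4) → 2 H
  atom 13: C, bond orders sum to 1 (valence 4) → 3 H
Totals → C:9, H:17, Br:1, F:2, O:1.
In Hill order: C9H17BrF2O.

C9H17BrF2O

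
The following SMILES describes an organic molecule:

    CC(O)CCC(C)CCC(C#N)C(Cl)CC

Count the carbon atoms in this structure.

Count every carbon token in the SMILES (each C, including those in ring-closure positions and inside branches).
Carbon count: 13.

13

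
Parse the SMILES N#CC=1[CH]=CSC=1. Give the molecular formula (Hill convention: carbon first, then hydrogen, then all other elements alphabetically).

C5H3NS

Walk through each heavy atom and fill implicit hydrogens from standard valence (C 4, N 3, O 2, S 2, halogen 1):
  atom 1: N, bond orders sum to 3 (valence 3) → 0 H
  atom 2: C, bond orders sum to 4 (valence 4) → 0 H
  atom 3: C, bond orders sum to 4 (valence 4) → 0 H
  atom 4: C with explicit H count 1
  atom 5: C, bond orders sum to 3 (valence 4) → 1 H
  atom 6: S, bond orders sum to 2 (valence 2) → 0 H
  atom 7: C, bond orders sum to 3 (valence 4) → 1 H
Totals → C:5, H:3, N:1, S:1.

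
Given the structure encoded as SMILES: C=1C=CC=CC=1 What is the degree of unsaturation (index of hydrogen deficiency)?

4

Degree of unsaturation = (number of rings) + (number of π bonds).
Ring closures in the SMILES: 1.
π bonds: 3 double bonds (each 1 DoU) → 3 DoU from unsaturation.
Total DoU = 1 + 3 = 4.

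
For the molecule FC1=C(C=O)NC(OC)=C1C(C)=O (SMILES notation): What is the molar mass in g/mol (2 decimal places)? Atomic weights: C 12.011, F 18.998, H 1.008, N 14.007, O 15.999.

First, the molecular formula is C8H8FNO3 (counting implicit H from valence).
  C: 8 × 12.011 = 96.088
  F: 1 × 18.998 = 18.998
  H: 8 × 1.008 = 8.064
  N: 1 × 14.007 = 14.007
  O: 3 × 15.999 = 47.997
Sum: 8×12.011 + 1×18.998 + 8×1.008 + 1×14.007 + 3×15.999 = 185.154 → 185.15 g/mol.

185.15 g/mol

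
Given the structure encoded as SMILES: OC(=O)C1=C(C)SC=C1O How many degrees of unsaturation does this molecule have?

Degree of unsaturation = (number of rings) + (number of π bonds).
Ring closures in the SMILES: 1.
π bonds: 3 double bonds (each 1 DoU) → 3 DoU from unsaturation.
Total DoU = 1 + 3 = 4.

4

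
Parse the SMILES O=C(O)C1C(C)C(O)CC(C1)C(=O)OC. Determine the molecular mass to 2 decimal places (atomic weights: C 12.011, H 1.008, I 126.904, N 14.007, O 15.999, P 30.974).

216.23 g/mol

First, the molecular formula is C10H16O5 (counting implicit H from valence).
  C: 10 × 12.011 = 120.110
  H: 16 × 1.008 = 16.128
  O: 5 × 15.999 = 79.995
Sum: 10×12.011 + 16×1.008 + 5×15.999 = 216.233 → 216.23 g/mol.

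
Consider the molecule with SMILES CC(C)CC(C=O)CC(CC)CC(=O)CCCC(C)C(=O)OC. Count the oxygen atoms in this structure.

Scan the SMILES for O atoms (remember two-letter symbols like Cl and Br are single atoms).
Oxygen count: 4.

4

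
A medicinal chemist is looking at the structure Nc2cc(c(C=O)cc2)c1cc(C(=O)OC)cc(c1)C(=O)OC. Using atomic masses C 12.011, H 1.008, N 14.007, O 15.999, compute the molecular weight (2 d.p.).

313.31 g/mol

First, the molecular formula is C17H15NO5 (counting implicit H from valence).
  C: 17 × 12.011 = 204.187
  H: 15 × 1.008 = 15.120
  N: 1 × 14.007 = 14.007
  O: 5 × 15.999 = 79.995
Sum: 17×12.011 + 15×1.008 + 1×14.007 + 5×15.999 = 313.309 → 313.31 g/mol.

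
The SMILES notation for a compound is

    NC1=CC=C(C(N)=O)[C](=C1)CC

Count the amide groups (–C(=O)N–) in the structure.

1

The amide motif appears at heavy-atom position 6 in the SMILES.
Other groups present: 1 primary amine.
Amide count: 1.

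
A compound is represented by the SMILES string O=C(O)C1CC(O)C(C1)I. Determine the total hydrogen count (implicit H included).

9

Walk through each heavy atom and fill implicit hydrogens from standard valence (C 4, N 3, O 2, S 2, halogen 1):
  atom 1: O, bond orders sum to 2 (valence 2) → 0 H
  atom 2: C, bond orders sum to 4 (valence 4) → 0 H
  atom 3: O, bond orders sum to 1 (valence 2) → 1 H
  atom 4: C, bond orders sum to 3 (valence 4) → 1 H
  atom 5: C, bond orders sum to 2 (valence 4) → 2 H
  atom 6: C, bond orders sum to 3 (valence 4) → 1 H
  atom 7: O, bond orders sum to 1 (valence 2) → 1 H
  atom 8: C, bond orders sum to 3 (valence 4) → 1 H
  atom 9: C, bond orders sum to 2 (valence 4) → 2 H
  atom 10: I (halogen, monovalent) → 0 H
Total hydrogens: 9.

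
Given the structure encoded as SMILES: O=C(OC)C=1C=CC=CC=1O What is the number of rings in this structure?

1

In SMILES, each pair of matching ring-closure digits denotes one ring-closing bond; the number of such bonds equals the number of independent rings.
Ring-closure bonds here: 1.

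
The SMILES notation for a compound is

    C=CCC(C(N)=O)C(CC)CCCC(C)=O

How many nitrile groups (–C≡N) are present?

0

Scan the SMILES for the nitrile motif — none present.
Groups that are present: 1 alkene, 1 amide, 1 ketone.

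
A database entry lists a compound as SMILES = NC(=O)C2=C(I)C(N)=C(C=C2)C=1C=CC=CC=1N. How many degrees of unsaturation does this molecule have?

Degree of unsaturation = (number of rings) + (number of π bonds).
Ring closures in the SMILES: 2.
π bonds: 7 double bonds (each 1 DoU) → 7 DoU from unsaturation.
Total DoU = 2 + 7 = 9.

9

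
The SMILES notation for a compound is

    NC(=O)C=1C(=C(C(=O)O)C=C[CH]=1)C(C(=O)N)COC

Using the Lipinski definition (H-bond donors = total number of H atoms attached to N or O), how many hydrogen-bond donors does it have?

Donors: find every N or O and count the H atoms it carries.
  atom 1 (N): bond orders sum to 1 → 2 H
  atom 3 (O): bond orders sum to 2 → 0 H
  atom 8 (O): bond orders sum to 2 → 0 H
  atom 9 (O): bond orders sum to 1 → 1 H
  atom 15 (O): bond orders sum to 2 → 0 H
  atom 16 (N): bond orders sum to 1 → 2 H
  atom 18 (O): bond orders sum to 2 → 0 H
Lipinski HBD = 5.

5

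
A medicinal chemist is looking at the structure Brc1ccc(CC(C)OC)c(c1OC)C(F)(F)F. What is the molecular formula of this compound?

C12H14BrF3O2

Walk through each heavy atom and fill implicit hydrogens from standard valence (C 4, N 3, O 2, S 2, halogen 1); for lowercase aromatic atoms, an aromatic c carries 1 H when it has two neighbours and 0 H with three, and aromatic n carries 0 H:
  atom 1: Br (halogen, monovalent) → 0 H
  atom 2: aromatic c, 3 neighbours → 0 H
  atom 3: aromatic c, 2 neighbours → 1 H
  atom 4: aromatic c, 2 neighbours → 1 H
  atom 5: aromatic c, 3 neighbours → 0 H
  atom 6: C, bond orders sum to 2 (valence 4) → 2 H
  atom 7: C, bond orders sum to 3 (valence 4) → 1 H
  atom 8: C, bond orders sum to 1 (valence 4) → 3 H
  atom 9: O, bond orders sum to 2 (valence 2) → 0 H
  atom 10: C, bond orders sum to 1 (valence 4) → 3 H
  atom 11: aromatic c, 3 neighbours → 0 H
  atom 12: aromatic c, 3 neighbours → 0 H
  atom 13: O, bond orders sum to 2 (valence 2) → 0 H
  atom 14: C, bond orders sum to 1 (valence 4) → 3 H
  atom 15: C, bond orders sum to 4 (valence 4) → 0 H
  atom 16: F (halogen, monovalent) → 0 H
  atom 17: F (halogen, monovalent) → 0 H
  atom 18: F (halogen, monovalent) → 0 H
Totals → C:12, H:14, Br:1, F:3, O:2.
In Hill order: C12H14BrF3O2.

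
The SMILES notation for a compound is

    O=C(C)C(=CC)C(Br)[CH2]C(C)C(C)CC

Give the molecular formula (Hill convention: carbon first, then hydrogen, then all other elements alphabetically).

Walk through each heavy atom and fill implicit hydrogens from standard valence (C 4, N 3, O 2, S 2, halogen 1):
  atom 1: O, bond orders sum to 2 (valence 2) → 0 H
  atom 2: C, bond orders sum to 4 (valence 4) → 0 H
  atom 3: C, bond orders sum to 1 (valence 4) → 3 H
  atom 4: C, bond orders sum to 4 (valence 4) → 0 H
  atom 5: C, bond orders sum to 3 (valence 4) → 1 H
  atom 6: C, bond orders sum to 1 (valence 4) → 3 H
  atom 7: C, bond orders sum to 3 (valence 4) → 1 H
  atom 8: Br (halogen, monovalent) → 0 H
  atom 9: C with explicit H count 2
  atom 10: C, bond orders sum to 3 (valence 4) → 1 H
  atom 11: C, bond orders sum to 1 (valence 4) → 3 H
  atom 12: C, bond orders sum to 3 (valence 4) → 1 H
  atom 13: C, bond orders sum to 1 (valence 4) → 3 H
  atom 14: C, bond orders sum to 2 (valence 4) → 2 H
  atom 15: C, bond orders sum to 1 (valence 4) → 3 H
Totals → C:13, H:23, Br:1, O:1.

C13H23BrO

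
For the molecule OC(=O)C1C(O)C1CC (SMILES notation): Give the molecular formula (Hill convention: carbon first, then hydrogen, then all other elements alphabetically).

Walk through each heavy atom and fill implicit hydrogens from standard valence (C 4, N 3, O 2, S 2, halogen 1):
  atom 1: O, bond orders sum to 1 (valence 2) → 1 H
  atom 2: C, bond orders sum to 4 (valence 4) → 0 H
  atom 3: O, bond orders sum to 2 (valence 2) → 0 H
  atom 4: C, bond orders sum to 3 (valence 4) → 1 H
  atom 5: C, bond orders sum to 3 (valence 4) → 1 H
  atom 6: O, bond orders sum to 1 (valence 2) → 1 H
  atom 7: C, bond orders sum to 3 (valence 4) → 1 H
  atom 8: C, bond orders sum to 2 (valence 4) → 2 H
  atom 9: C, bond orders sum to 1 (valence 4) → 3 H
Totals → C:6, H:10, O:3.

C6H10O3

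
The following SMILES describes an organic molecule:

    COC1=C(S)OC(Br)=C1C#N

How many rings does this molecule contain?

In SMILES, each pair of matching ring-closure digits denotes one ring-closing bond; the number of such bonds equals the number of independent rings.
Ring-closure bonds here: 1.

1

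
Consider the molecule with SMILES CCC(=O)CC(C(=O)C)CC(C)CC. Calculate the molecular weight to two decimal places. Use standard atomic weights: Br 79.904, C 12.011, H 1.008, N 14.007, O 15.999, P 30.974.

First, the molecular formula is C12H22O2 (counting implicit H from valence).
  C: 12 × 12.011 = 144.132
  H: 22 × 1.008 = 22.176
  O: 2 × 15.999 = 31.998
Sum: 12×12.011 + 22×1.008 + 2×15.999 = 198.306 → 198.31 g/mol.

198.31 g/mol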